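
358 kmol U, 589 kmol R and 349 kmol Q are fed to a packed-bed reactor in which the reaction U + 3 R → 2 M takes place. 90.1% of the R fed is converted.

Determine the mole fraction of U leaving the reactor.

0.192

R reacted = 0.901 × 589 = 530.7 kmol; ν_R = −3, so ξ = 530.7/3 = 176.9 kmol.
Outlet amounts (n = n₀ + ν ξ):
  U: 358 − 1(176.9) = 181.1
  R: 589 − 3(176.9) = 58.31
  M: 0 + 2(176.9) = 353.8
  Q: 349 (inert)
Total out = 942.2 kmol; y_U = 181.1 / 942.2 = 0.1922.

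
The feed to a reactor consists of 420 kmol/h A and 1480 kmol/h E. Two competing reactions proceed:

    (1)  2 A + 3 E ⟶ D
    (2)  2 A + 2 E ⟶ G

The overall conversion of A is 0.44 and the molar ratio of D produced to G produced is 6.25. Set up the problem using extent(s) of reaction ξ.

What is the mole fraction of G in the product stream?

0.00826

Conversion of A: A consumed = 0.44 × 420 = 184.8 kmol/h = 2ξ₁ + 2ξ₂.
Selectivity: 1ξ₁ / (1ξ₂) = 6.25 → ξ₁ = 6.25 ξ₂.
Substitute: (2·6.25 + 2) ξ₂ = 184.8 → ξ₂ = 12.74 kmol/h, ξ₁ = 79.66 kmol/h.
Outlet amounts (n = n₀ + Σ ν·ξ):
  A: 420 − 2(79.66) − 2(12.74) = 235.2
  E: 1480 − 3(79.66) − 2(12.74) = 1216
  D: 0 + 1(79.66) = 79.66
  G: 0 + 1(12.74) = 12.74
Total out = 1543 kmol/h; y_G = 12.74 / 1543 = 0.008259.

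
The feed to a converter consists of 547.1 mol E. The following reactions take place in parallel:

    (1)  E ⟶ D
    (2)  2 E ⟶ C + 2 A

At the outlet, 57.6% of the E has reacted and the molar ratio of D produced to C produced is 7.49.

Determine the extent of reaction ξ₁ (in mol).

Conversion of E: E consumed = 0.576 × 547.1 = 315.1 mol = 1ξ₁ + 2ξ₂.
Selectivity: 1ξ₁ / (1ξ₂) = 7.49 → ξ₁ = 7.49 ξ₂.
Substitute: (1·7.49 + 2) ξ₂ = 315.1 → ξ₂ = 33.21 mol, ξ₁ = 248.7 mol.
Outlet amounts (n = n₀ + Σ ν·ξ):
  E: 547.1 − 1(248.7) − 2(33.21) = 232
  D: 0 + 1(248.7) = 248.7
  C: 0 + 1(33.21) = 33.21
  A: 0 + 2(33.21) = 66.41

ξ₁ = 249 mol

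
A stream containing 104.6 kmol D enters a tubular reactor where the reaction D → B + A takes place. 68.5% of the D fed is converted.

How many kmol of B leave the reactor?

D reacted = 0.685 × 104.6 = 71.65 kmol; ν_D = −1, so ξ = 71.65/1 = 71.65 kmol.
Outlet amounts (n = n₀ + ν ξ):
  D: 104.6 − 1(71.65) = 32.95
  B: 0 + 1(71.65) = 71.65
  A: 0 + 1(71.65) = 71.65

71.7 kmol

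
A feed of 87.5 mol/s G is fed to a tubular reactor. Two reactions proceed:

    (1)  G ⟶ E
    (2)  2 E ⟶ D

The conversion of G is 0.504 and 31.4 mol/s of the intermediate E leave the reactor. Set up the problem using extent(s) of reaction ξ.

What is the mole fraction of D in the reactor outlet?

0.0783

Conversion of G: G consumed = 1ξ₁ = 0.504 × 87.5 → ξ₁ = 44.1 mol/s.
E balance: n_E = 0 + 1ξ₁ − 2ξ₂ = 31.4 → ξ₂ = (1·44.1 − 31.4)/2 = 6.35 mol/s.
Outlet amounts (n = n₀ + Σ ν·ξ):
  G: 87.5 − 1(44.1) = 43.4
  E: 0 + 1(44.1) − 2(6.35) = 31.4
  D: 0 + 1(6.35) = 6.35
Total out = 81.15 mol/s; y_D = 6.35 / 81.15 = 0.07825.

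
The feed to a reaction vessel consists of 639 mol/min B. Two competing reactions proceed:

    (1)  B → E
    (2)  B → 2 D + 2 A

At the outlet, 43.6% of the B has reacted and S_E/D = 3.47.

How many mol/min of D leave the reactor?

Conversion of B: B consumed = 0.436 × 639 = 278.6 mol/min = 1ξ₁ + 1ξ₂.
Selectivity: 1ξ₁ / (2ξ₂) = 3.47 → ξ₁ = 6.94 ξ₂.
Substitute: (1·6.94 + 1) ξ₂ = 278.6 → ξ₂ = 35.09 mol/min, ξ₁ = 243.5 mol/min.
Outlet amounts (n = n₀ + Σ ν·ξ):
  B: 639 − 1(243.5) − 1(35.09) = 360.4
  E: 0 + 1(243.5) = 243.5
  D: 0 + 2(35.09) = 70.18
  A: 0 + 2(35.09) = 70.18

70.2 mol/min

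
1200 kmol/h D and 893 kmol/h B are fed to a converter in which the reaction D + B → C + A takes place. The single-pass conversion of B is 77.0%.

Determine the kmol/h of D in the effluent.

512 kmol/h

B reacted = 0.77 × 893 = 687.6 kmol/h; ν_B = −1, so ξ = 687.6/1 = 687.6 kmol/h.
Outlet amounts (n = n₀ + ν ξ):
  D: 1200 − 1(687.6) = 512.4
  B: 893 − 1(687.6) = 205.4
  C: 0 + 1(687.6) = 687.6
  A: 0 + 1(687.6) = 687.6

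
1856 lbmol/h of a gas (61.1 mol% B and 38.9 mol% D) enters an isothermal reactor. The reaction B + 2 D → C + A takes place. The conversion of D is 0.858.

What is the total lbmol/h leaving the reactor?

1550 lbmol/h

D reacted = 0.858 × 722 = 619.5 lbmol/h; ν_D = −2, so ξ = 619.5/2 = 309.7 lbmol/h.
Outlet amounts (n = n₀ + ν ξ):
  B: 1134 − 1(309.7) = 824.3
  D: 722 − 2(309.7) = 102.5
  C: 0 + 1(309.7) = 309.7
  A: 0 + 1(309.7) = 309.7
Total out = 824.3 + 102.5 + 309.7 + 309.7 = 1546 lbmol/h.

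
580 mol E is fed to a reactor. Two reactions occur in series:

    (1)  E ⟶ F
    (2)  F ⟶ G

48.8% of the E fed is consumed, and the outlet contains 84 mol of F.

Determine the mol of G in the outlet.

Conversion of E: E consumed = 1ξ₁ = 0.488 × 580 → ξ₁ = 283 mol.
F balance: n_F = 0 + 1ξ₁ − 1ξ₂ = 84 → ξ₂ = (1·283 − 84)/1 = 199 mol.
Outlet amounts (n = n₀ + Σ ν·ξ):
  E: 580 − 1(283) = 297
  F: 0 + 1(283) − 1(199) = 84
  G: 0 + 1(199) = 199

199 mol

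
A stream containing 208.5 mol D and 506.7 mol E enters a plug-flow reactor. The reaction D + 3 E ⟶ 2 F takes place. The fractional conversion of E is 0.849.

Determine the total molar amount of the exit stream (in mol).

428 mol

E reacted = 0.849 × 506.7 = 430.2 mol; ν_E = −3, so ξ = 430.2/3 = 143.4 mol.
Outlet amounts (n = n₀ + ν ξ):
  D: 208.5 − 1(143.4) = 65.1
  E: 506.7 − 3(143.4) = 76.51
  F: 0 + 2(143.4) = 286.8
Total out = 65.1 + 76.51 + 286.8 = 428.4 mol.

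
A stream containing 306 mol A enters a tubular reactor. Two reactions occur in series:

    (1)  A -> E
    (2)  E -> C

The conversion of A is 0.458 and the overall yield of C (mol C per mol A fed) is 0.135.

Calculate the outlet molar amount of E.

98.8 mol

Conversion of A: A consumed = 1ξ₁ = 0.458 × 306 → ξ₁ = 140.1 mol.
Yield of C: 1ξ₂ / 306 = 0.135 → ξ₂ = 41.31 mol.
Outlet amounts (n = n₀ + Σ ν·ξ):
  A: 306 − 1(140.1) = 165.9
  E: 0 + 1(140.1) − 1(41.31) = 98.84
  C: 0 + 1(41.31) = 41.31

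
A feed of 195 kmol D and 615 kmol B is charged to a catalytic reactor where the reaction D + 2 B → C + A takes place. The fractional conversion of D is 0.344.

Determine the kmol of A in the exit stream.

D reacted = 0.344 × 195 = 67.08 kmol; ν_D = −1, so ξ = 67.08/1 = 67.08 kmol.
Outlet amounts (n = n₀ + ν ξ):
  D: 195 − 1(67.08) = 127.9
  B: 615 − 2(67.08) = 480.8
  C: 0 + 1(67.08) = 67.08
  A: 0 + 1(67.08) = 67.08

67.1 kmol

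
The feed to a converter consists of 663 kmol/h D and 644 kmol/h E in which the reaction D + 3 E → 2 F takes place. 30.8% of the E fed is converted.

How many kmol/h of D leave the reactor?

597 kmol/h

E reacted = 0.308 × 644 = 198.4 kmol/h; ν_E = −3, so ξ = 198.4/3 = 66.12 kmol/h.
Outlet amounts (n = n₀ + ν ξ):
  D: 663 − 1(66.12) = 596.9
  E: 644 − 3(66.12) = 445.6
  F: 0 + 2(66.12) = 132.2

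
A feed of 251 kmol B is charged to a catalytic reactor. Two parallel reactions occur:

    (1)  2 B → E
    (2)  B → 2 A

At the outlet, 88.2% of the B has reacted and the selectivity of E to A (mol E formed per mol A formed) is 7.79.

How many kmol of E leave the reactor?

107 kmol

Conversion of B: B consumed = 0.882 × 251 = 221.4 kmol = 2ξ₁ + 1ξ₂.
Selectivity: 1ξ₁ / (2ξ₂) = 7.79 → ξ₁ = 15.58 ξ₂.
Substitute: (2·15.58 + 1) ξ₂ = 221.4 → ξ₂ = 6.884 kmol, ξ₁ = 107.2 kmol.
Outlet amounts (n = n₀ + Σ ν·ξ):
  B: 251 − 2(107.2) − 1(6.884) = 29.62
  E: 0 + 1(107.2) = 107.2
  A: 0 + 2(6.884) = 13.77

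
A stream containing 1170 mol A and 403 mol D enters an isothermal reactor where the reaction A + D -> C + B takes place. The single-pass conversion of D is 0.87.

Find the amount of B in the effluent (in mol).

D reacted = 0.87 × 403 = 350.6 mol; ν_D = −1, so ξ = 350.6/1 = 350.6 mol.
Outlet amounts (n = n₀ + ν ξ):
  A: 1170 − 1(350.6) = 819.4
  D: 403 − 1(350.6) = 52.39
  C: 0 + 1(350.6) = 350.6
  B: 0 + 1(350.6) = 350.6

351 mol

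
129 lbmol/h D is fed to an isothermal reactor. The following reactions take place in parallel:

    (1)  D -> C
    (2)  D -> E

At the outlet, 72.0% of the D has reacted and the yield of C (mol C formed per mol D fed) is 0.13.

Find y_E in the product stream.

Yield of C: 1ξ₁ / 129 = 0.13 → ξ₁ = 16.77 lbmol/h.
Conversion of D: 1ξ₁ + 1ξ₂ = 0.72 × 129 = 92.88 → ξ₂ = 76.11 lbmol/h.
Outlet amounts (n = n₀ + Σ ν·ξ):
  D: 129 − 1(16.77) − 1(76.11) = 36.12
  C: 0 + 1(16.77) = 16.77
  E: 0 + 1(76.11) = 76.11
Total out = 129 lbmol/h; y_E = 76.11 / 129 = 0.59.

0.59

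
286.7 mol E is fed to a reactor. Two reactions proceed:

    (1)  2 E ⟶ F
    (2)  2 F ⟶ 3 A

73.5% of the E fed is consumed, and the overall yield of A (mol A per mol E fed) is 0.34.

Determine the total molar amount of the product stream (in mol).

214 mol

Conversion of E: E consumed = 2ξ₁ = 0.735 × 286.7 → ξ₁ = 105.4 mol.
Yield of A: 3ξ₂ / 286.7 = 0.34 → ξ₂ = 32.49 mol.
Outlet amounts (n = n₀ + Σ ν·ξ):
  E: 286.7 − 2(105.4) = 75.98
  F: 0 + 1(105.4) − 2(32.49) = 40.38
  A: 0 + 3(32.49) = 97.48
Total out = 75.98 + 40.38 + 97.48 = 213.8 mol.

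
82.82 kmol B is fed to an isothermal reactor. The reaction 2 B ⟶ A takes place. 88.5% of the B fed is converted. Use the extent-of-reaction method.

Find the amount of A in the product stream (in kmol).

B reacted = 0.885 × 82.82 = 73.3 kmol; ν_B = −2, so ξ = 73.3/2 = 36.65 kmol.
Outlet amounts (n = n₀ + ν ξ):
  B: 82.82 − 2(36.65) = 9.524
  A: 0 + 1(36.65) = 36.65

36.6 kmol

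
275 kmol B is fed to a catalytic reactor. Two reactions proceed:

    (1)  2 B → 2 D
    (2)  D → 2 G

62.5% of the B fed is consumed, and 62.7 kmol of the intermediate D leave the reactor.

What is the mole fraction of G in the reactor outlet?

Conversion of B: B consumed = 2ξ₁ = 0.625 × 275 → ξ₁ = 85.94 kmol.
D balance: n_D = 0 + 2ξ₁ − 1ξ₂ = 62.7 → ξ₂ = (2·85.94 − 62.7)/1 = 109.2 kmol.
Outlet amounts (n = n₀ + Σ ν·ξ):
  B: 275 − 2(85.94) = 103.1
  D: 0 + 2(85.94) − 1(109.2) = 62.7
  G: 0 + 2(109.2) = 218.3
Total out = 384.2 kmol; y_G = 218.3 / 384.2 = 0.5684.

0.568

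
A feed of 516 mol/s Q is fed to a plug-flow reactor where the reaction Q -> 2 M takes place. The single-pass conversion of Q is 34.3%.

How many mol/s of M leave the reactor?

354 mol/s

Q reacted = 0.343 × 516 = 177 mol/s; ν_Q = −1, so ξ = 177/1 = 177 mol/s.
Outlet amounts (n = n₀ + ν ξ):
  Q: 516 − 1(177) = 339
  M: 0 + 2(177) = 354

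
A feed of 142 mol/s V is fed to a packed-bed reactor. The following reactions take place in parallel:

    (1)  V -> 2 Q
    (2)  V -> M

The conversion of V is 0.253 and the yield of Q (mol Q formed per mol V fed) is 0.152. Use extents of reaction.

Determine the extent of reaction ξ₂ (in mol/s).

Yield of Q: 2ξ₁ / 142 = 0.152 → ξ₁ = 10.79 mol/s.
Conversion of V: 1ξ₁ + 1ξ₂ = 0.253 × 142 = 35.93 → ξ₂ = 25.13 mol/s.
Outlet amounts (n = n₀ + Σ ν·ξ):
  V: 142 − 1(10.79) − 1(25.13) = 106.1
  Q: 0 + 2(10.79) = 21.58
  M: 0 + 1(25.13) = 25.13

ξ₂ = 25.1 mol/s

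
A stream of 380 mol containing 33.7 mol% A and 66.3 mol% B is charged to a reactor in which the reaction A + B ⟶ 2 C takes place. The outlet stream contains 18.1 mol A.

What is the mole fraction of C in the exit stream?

For A: n = n₀ − 1ξ → 18.1 = 128.1 − 1ξ, giving ξ = 110 mol.
Outlet amounts (n = n₀ + ν ξ):
  A: 128.1 − 1(110) = 18.1
  B: 251.9 − 1(110) = 142
  C: 0 + 2(110) = 219.9
Total out = 380 mol; y_C = 219.9 / 380 = 0.5787.

0.579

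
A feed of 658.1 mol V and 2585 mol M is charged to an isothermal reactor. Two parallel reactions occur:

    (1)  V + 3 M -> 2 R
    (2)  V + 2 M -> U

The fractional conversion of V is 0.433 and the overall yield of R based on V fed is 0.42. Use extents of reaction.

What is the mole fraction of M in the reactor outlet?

Yield of R: 2ξ₁ / 658.1 = 0.42 → ξ₁ = 138.2 mol.
Conversion of V: 1ξ₁ + 1ξ₂ = 0.433 × 658.1 = 285 → ξ₂ = 146.8 mol.
Outlet amounts (n = n₀ + Σ ν·ξ):
  V: 658.1 − 1(138.2) − 1(146.8) = 373.1
  M: 2585 − 3(138.2) − 2(146.8) = 1877
  R: 0 + 2(138.2) = 276.4
  U: 0 + 1(146.8) = 146.8
Total out = 2673 mol; y_M = 1877 / 2673 = 0.7021.

0.702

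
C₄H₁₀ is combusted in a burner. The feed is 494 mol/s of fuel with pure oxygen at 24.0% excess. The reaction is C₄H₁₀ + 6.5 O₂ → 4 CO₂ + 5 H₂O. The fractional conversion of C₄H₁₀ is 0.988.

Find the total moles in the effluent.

Stoichiometric O₂ = 6.5 × 494 = 3211 mol/s; O₂ fed = 3211 × 1.240 = 3982 mol/s.
Fuel reacted = 0.988 × 494 → ξ = 488.1 mol/s.
Outlet (n = n₀ + ν ξ):
  C₄H₁₀: 494 − 1(488.1) = 5.928
  O₂: 3982 − 6.5(488.1) = 809.2
  CO₂: 0 + 4(488.1) = 1952
  H₂O: 0 + 5(488.1) = 2440
Total out = 5.928 + 809.2 + 1952 + 2440 = 5208 mol/s.

5210 mol/s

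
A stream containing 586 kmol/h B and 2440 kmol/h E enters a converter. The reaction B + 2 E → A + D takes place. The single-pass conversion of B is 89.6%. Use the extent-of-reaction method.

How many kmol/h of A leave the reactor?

B reacted = 0.896 × 586 = 525.1 kmol/h; ν_B = −1, so ξ = 525.1/1 = 525.1 kmol/h.
Outlet amounts (n = n₀ + ν ξ):
  B: 586 − 1(525.1) = 60.94
  E: 2440 − 2(525.1) = 1390
  A: 0 + 1(525.1) = 525.1
  D: 0 + 1(525.1) = 525.1

525 kmol/h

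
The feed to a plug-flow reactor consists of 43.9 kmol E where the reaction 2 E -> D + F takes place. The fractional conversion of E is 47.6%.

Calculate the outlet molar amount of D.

10.4 kmol

E reacted = 0.476 × 43.9 = 20.9 kmol; ν_E = −2, so ξ = 20.9/2 = 10.45 kmol.
Outlet amounts (n = n₀ + ν ξ):
  E: 43.9 − 2(10.45) = 23
  D: 0 + 1(10.45) = 10.45
  F: 0 + 1(10.45) = 10.45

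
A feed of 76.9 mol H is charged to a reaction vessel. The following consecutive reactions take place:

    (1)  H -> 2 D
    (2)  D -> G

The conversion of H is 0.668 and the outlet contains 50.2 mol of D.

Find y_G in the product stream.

0.41

Conversion of H: H consumed = 1ξ₁ = 0.668 × 76.9 → ξ₁ = 51.37 mol.
D balance: n_D = 0 + 2ξ₁ − 1ξ₂ = 50.2 → ξ₂ = (2·51.37 − 50.2)/1 = 52.54 mol.
Outlet amounts (n = n₀ + Σ ν·ξ):
  H: 76.9 − 1(51.37) = 25.53
  D: 0 + 2(51.37) − 1(52.54) = 50.2
  G: 0 + 1(52.54) = 52.54
Total out = 128.3 mol; y_G = 52.54 / 128.3 = 0.4096.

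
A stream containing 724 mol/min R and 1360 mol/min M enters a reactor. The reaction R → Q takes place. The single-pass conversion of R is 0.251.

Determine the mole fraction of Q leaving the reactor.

R reacted = 0.251 × 724 = 181.7 mol/min; ν_R = −1, so ξ = 181.7/1 = 181.7 mol/min.
Outlet amounts (n = n₀ + ν ξ):
  R: 724 − 1(181.7) = 542.3
  Q: 0 + 1(181.7) = 181.7
  M: 1360 (inert)
Total out = 2084 mol/min; y_Q = 181.7 / 2084 = 0.0872.

0.0872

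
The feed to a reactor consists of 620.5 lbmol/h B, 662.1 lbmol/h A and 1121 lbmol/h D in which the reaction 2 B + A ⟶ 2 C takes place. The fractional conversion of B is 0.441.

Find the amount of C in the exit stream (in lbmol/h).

274 lbmol/h

B reacted = 0.441 × 620.5 = 273.6 lbmol/h; ν_B = −2, so ξ = 273.6/2 = 136.8 lbmol/h.
Outlet amounts (n = n₀ + ν ξ):
  B: 620.5 − 2(136.8) = 346.9
  A: 662.1 − 1(136.8) = 525.3
  C: 0 + 2(136.8) = 273.6
  D: 1121 (inert)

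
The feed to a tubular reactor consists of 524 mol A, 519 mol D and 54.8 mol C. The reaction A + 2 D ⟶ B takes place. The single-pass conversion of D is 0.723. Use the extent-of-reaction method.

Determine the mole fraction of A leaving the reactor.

0.466

D reacted = 0.723 × 519 = 375.2 mol; ν_D = −2, so ξ = 375.2/2 = 187.6 mol.
Outlet amounts (n = n₀ + ν ξ):
  A: 524 − 1(187.6) = 336.4
  D: 519 − 2(187.6) = 143.8
  B: 0 + 1(187.6) = 187.6
  C: 54.8 (inert)
Total out = 722.6 mol; y_A = 336.4 / 722.6 = 0.4655.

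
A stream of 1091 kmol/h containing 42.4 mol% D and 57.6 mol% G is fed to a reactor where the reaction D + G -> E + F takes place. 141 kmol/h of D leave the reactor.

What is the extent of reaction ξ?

ξ = 322 kmol/h

For D: n = n₀ − 1ξ → 141 = 462.6 − 1ξ, giving ξ = 321.6 kmol/h.
Outlet amounts (n = n₀ + ν ξ):
  D: 462.6 − 1(321.6) = 141
  G: 628.4 − 1(321.6) = 306.8
  E: 0 + 1(321.6) = 321.6
  F: 0 + 1(321.6) = 321.6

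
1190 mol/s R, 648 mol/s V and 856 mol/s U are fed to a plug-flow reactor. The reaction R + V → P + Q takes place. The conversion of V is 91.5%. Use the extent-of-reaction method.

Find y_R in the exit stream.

V reacted = 0.915 × 648 = 592.9 mol/s; ν_V = −1, so ξ = 592.9/1 = 592.9 mol/s.
Outlet amounts (n = n₀ + ν ξ):
  R: 1190 − 1(592.9) = 597.1
  V: 648 − 1(592.9) = 55.08
  P: 0 + 1(592.9) = 592.9
  Q: 0 + 1(592.9) = 592.9
  U: 856 (inert)
Total out = 2694 mol/s; y_R = 597.1 / 2694 = 0.2216.

0.222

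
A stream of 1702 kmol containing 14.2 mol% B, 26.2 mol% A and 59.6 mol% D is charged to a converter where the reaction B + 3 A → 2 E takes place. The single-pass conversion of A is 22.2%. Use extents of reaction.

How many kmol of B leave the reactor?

209 kmol

A reacted = 0.222 × 445.9 = 99 kmol; ν_A = −3, so ξ = 99/3 = 33 kmol.
Outlet amounts (n = n₀ + ν ξ):
  B: 241.7 − 1(33) = 208.7
  A: 445.9 − 3(33) = 346.9
  E: 0 + 2(33) = 66
  D: 1014 (inert)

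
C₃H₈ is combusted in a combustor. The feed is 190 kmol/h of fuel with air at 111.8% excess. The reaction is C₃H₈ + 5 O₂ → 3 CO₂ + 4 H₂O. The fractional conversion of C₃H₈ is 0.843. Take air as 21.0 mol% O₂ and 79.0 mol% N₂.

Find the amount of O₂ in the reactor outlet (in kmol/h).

1210 kmol/h

Stoichiometric O₂ = 5 × 190 = 950 kmol/h; O₂ fed = 950 × 2.118 = 2012 kmol/h.
N₂ fed = 2012 × 79/21 = 7569 kmol/h.
Fuel reacted = 0.843 × 190 → ξ = 160.2 kmol/h.
Outlet (n = n₀ + ν ξ):
  C₃H₈: 190 − 1(160.2) = 29.83
  O₂: 2012 − 5(160.2) = 1211
  N₂: 7569 (inert)
  CO₂: 0 + 3(160.2) = 480.5
  H₂O: 0 + 4(160.2) = 640.7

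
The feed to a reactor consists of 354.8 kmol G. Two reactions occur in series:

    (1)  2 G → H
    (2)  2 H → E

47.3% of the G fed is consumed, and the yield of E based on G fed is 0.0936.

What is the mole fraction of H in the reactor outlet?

Conversion of G: G consumed = 2ξ₁ = 0.473 × 354.8 → ξ₁ = 83.91 kmol.
Yield of E: 1ξ₂ / 354.8 = 0.0936 → ξ₂ = 33.21 kmol.
Outlet amounts (n = n₀ + Σ ν·ξ):
  G: 354.8 − 2(83.91) = 187
  H: 0 + 1(83.91) − 2(33.21) = 17.49
  E: 0 + 1(33.21) = 33.21
Total out = 237.7 kmol; y_H = 17.49 / 237.7 = 0.07359.

0.0736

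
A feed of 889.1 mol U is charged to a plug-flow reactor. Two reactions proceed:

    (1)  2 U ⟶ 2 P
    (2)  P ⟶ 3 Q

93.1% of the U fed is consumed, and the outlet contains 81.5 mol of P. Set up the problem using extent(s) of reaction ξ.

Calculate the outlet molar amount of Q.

2240 mol

Conversion of U: U consumed = 2ξ₁ = 0.931 × 889.1 → ξ₁ = 413.9 mol.
P balance: n_P = 0 + 2ξ₁ − 1ξ₂ = 81.5 → ξ₂ = (2·413.9 − 81.5)/1 = 746.3 mol.
Outlet amounts (n = n₀ + Σ ν·ξ):
  U: 889.1 − 2(413.9) = 61.35
  P: 0 + 2(413.9) − 1(746.3) = 81.5
  Q: 0 + 3(746.3) = 2239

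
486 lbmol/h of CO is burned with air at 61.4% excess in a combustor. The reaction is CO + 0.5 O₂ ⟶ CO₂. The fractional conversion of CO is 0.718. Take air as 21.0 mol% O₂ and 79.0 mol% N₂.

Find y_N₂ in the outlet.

0.677

Stoichiometric O₂ = 0.5 × 486 = 243 lbmol/h; O₂ fed = 243 × 1.614 = 392.2 lbmol/h.
N₂ fed = 392.2 × 79/21 = 1475 lbmol/h.
Fuel reacted = 0.718 × 486 → ξ = 348.9 lbmol/h.
Outlet (n = n₀ + ν ξ):
  CO: 486 − 1(348.9) = 137.1
  O₂: 392.2 − 0.5(348.9) = 217.7
  N₂: 1475 (inert)
  CO₂: 0 + 1(348.9) = 348.9
Total out = 2179 lbmol/h; y_N₂ = 1475 / 2179 = 0.6771.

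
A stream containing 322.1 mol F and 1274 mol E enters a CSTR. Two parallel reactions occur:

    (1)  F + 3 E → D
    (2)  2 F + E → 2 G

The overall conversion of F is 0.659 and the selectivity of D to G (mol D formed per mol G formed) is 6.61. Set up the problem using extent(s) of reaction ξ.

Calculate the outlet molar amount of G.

Conversion of F: F consumed = 0.659 × 322.1 = 212.3 mol = 1ξ₁ + 2ξ₂.
Selectivity: 1ξ₁ / (2ξ₂) = 6.61 → ξ₁ = 13.22 ξ₂.
Substitute: (1·13.22 + 2) ξ₂ = 212.3 → ξ₂ = 13.95 mol, ξ₁ = 184.4 mol.
Outlet amounts (n = n₀ + Σ ν·ξ):
  F: 322.1 − 1(184.4) − 2(13.95) = 109.8
  E: 1274 − 3(184.4) − 1(13.95) = 706.9
  D: 0 + 1(184.4) = 184.4
  G: 0 + 2(13.95) = 27.89

27.9 mol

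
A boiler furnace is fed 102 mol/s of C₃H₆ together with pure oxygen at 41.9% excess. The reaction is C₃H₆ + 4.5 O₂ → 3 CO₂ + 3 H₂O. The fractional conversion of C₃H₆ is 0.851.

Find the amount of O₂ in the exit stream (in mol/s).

Stoichiometric O₂ = 4.5 × 102 = 459 mol/s; O₂ fed = 459 × 1.419 = 651.3 mol/s.
Fuel reacted = 0.851 × 102 → ξ = 86.8 mol/s.
Outlet (n = n₀ + ν ξ):
  C₃H₆: 102 − 1(86.8) = 15.2
  O₂: 651.3 − 4.5(86.8) = 260.7
  CO₂: 0 + 3(86.8) = 260.4
  H₂O: 0 + 3(86.8) = 260.4

261 mol/s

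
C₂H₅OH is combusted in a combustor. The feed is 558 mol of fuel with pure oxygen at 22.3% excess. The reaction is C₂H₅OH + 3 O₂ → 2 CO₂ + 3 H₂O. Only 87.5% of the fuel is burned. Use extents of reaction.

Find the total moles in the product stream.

3090 mol

Stoichiometric O₂ = 3 × 558 = 1674 mol; O₂ fed = 1674 × 1.223 = 2047 mol.
Fuel reacted = 0.875 × 558 → ξ = 488.2 mol.
Outlet (n = n₀ + ν ξ):
  C₂H₅OH: 558 − 1(488.2) = 69.75
  O₂: 2047 − 3(488.2) = 582.6
  CO₂: 0 + 2(488.2) = 976.5
  H₂O: 0 + 3(488.2) = 1465
Total out = 69.75 + 582.6 + 976.5 + 1465 = 3094 mol.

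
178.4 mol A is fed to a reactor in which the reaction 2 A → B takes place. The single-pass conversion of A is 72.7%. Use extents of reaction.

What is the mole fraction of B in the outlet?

A reacted = 0.727 × 178.4 = 129.7 mol; ν_A = −2, so ξ = 129.7/2 = 64.85 mol.
Outlet amounts (n = n₀ + ν ξ):
  A: 178.4 − 2(64.85) = 48.7
  B: 0 + 1(64.85) = 64.85
Total out = 113.6 mol; y_B = 64.85 / 113.6 = 0.5711.

0.571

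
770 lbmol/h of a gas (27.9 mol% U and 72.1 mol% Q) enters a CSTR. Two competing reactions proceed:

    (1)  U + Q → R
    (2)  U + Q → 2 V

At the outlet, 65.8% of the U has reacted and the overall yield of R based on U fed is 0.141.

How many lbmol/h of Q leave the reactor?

Yield of R: 1ξ₁ / 214.8 = 0.141 → ξ₁ = 30.29 lbmol/h.
Conversion of U: 1ξ₁ + 1ξ₂ = 0.658 × 214.8 = 141.4 → ξ₂ = 111.1 lbmol/h.
Outlet amounts (n = n₀ + Σ ν·ξ):
  U: 214.8 − 1(30.29) − 1(111.1) = 73.47
  Q: 555.2 − 1(30.29) − 1(111.1) = 413.8
  R: 0 + 1(30.29) = 30.29
  V: 0 + 2(111.1) = 222.1

414 lbmol/h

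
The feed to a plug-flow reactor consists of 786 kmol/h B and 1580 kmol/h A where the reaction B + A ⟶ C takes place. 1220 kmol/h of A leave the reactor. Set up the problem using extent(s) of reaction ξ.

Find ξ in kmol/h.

ξ = 360 kmol/h

For A: n = n₀ − 1ξ → 1220 = 1580 − 1ξ, giving ξ = 360 kmol/h.
Outlet amounts (n = n₀ + ν ξ):
  B: 786 − 1(360) = 426
  A: 1580 − 1(360) = 1220
  C: 0 + 1(360) = 360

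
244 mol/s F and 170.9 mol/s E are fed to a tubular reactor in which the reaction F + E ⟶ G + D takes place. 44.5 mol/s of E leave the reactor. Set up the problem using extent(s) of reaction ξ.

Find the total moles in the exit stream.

415 mol/s

For E: n = n₀ − 1ξ → 44.5 = 170.9 − 1ξ, giving ξ = 126.4 mol/s.
Outlet amounts (n = n₀ + ν ξ):
  F: 244 − 1(126.4) = 117.6
  E: 170.9 − 1(126.4) = 44.5
  G: 0 + 1(126.4) = 126.4
  D: 0 + 1(126.4) = 126.4
Total out = 117.6 + 44.5 + 126.4 + 126.4 = 414.9 mol/s.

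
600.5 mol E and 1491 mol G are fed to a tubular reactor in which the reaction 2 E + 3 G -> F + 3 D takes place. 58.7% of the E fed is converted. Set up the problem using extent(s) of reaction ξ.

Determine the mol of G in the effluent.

962 mol

E reacted = 0.587 × 600.5 = 352.5 mol; ν_E = −2, so ξ = 352.5/2 = 176.2 mol.
Outlet amounts (n = n₀ + ν ξ):
  E: 600.5 − 2(176.2) = 248
  G: 1491 − 3(176.2) = 962.3
  F: 0 + 1(176.2) = 176.2
  D: 0 + 3(176.2) = 528.7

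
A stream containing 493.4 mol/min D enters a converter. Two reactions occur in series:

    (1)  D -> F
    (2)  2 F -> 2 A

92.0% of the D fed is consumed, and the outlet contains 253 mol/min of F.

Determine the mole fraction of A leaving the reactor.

0.407

Conversion of D: D consumed = 1ξ₁ = 0.92 × 493.4 → ξ₁ = 453.9 mol/min.
F balance: n_F = 0 + 1ξ₁ − 2ξ₂ = 253 → ξ₂ = (1·453.9 − 253)/2 = 100.5 mol/min.
Outlet amounts (n = n₀ + Σ ν·ξ):
  D: 493.4 − 1(453.9) = 39.47
  F: 0 + 1(453.9) − 2(100.5) = 253
  A: 0 + 2(100.5) = 200.9
Total out = 493.4 mol/min; y_A = 200.9 / 493.4 = 0.4072.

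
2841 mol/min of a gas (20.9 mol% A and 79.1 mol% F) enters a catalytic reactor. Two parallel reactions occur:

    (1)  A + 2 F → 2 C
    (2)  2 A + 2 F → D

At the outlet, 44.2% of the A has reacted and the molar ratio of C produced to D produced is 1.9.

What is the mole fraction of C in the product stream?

0.0679

Conversion of A: A consumed = 0.442 × 593.8 = 262.4 mol/min = 1ξ₁ + 2ξ₂.
Selectivity: 2ξ₁ / (1ξ₂) = 1.9 → ξ₁ = 0.95 ξ₂.
Substitute: (1·0.95 + 2) ξ₂ = 262.4 → ξ₂ = 88.96 mol/min, ξ₁ = 84.52 mol/min.
Outlet amounts (n = n₀ + Σ ν·ξ):
  A: 593.8 − 1(84.52) − 2(88.96) = 331.3
  F: 2247 − 2(84.52) − 2(88.96) = 1900
  C: 0 + 2(84.52) = 169
  D: 0 + 1(88.96) = 88.96
Total out = 2490 mol/min; y_C = 169 / 2490 = 0.0679.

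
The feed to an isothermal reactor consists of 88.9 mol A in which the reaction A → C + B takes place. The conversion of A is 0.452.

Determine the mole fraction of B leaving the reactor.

A reacted = 0.452 × 88.9 = 40.18 mol; ν_A = −1, so ξ = 40.18/1 = 40.18 mol.
Outlet amounts (n = n₀ + ν ξ):
  A: 88.9 − 1(40.18) = 48.72
  C: 0 + 1(40.18) = 40.18
  B: 0 + 1(40.18) = 40.18
Total out = 129.1 mol; y_B = 40.18 / 129.1 = 0.3113.

0.311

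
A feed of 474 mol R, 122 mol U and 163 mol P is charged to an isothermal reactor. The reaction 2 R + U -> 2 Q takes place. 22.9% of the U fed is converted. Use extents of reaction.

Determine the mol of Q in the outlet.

55.9 mol

U reacted = 0.229 × 122 = 27.94 mol; ν_U = −1, so ξ = 27.94/1 = 27.94 mol.
Outlet amounts (n = n₀ + ν ξ):
  R: 474 − 2(27.94) = 418.1
  U: 122 − 1(27.94) = 94.06
  Q: 0 + 2(27.94) = 55.88
  P: 163 (inert)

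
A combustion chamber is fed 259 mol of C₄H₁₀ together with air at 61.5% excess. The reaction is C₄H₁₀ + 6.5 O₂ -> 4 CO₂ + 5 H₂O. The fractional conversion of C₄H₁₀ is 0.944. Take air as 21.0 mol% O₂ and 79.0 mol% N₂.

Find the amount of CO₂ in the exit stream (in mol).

Stoichiometric O₂ = 6.5 × 259 = 1684 mol; O₂ fed = 1684 × 1.615 = 2719 mol.
N₂ fed = 2719 × 79/21 = 10230 mol.
Fuel reacted = 0.944 × 259 → ξ = 244.5 mol.
Outlet (n = n₀ + ν ξ):
  C₄H₁₀: 259 − 1(244.5) = 14.5
  O₂: 2719 − 6.5(244.5) = 1130
  N₂: 10230 (inert)
  CO₂: 0 + 4(244.5) = 978
  H₂O: 0 + 5(244.5) = 1222

978 mol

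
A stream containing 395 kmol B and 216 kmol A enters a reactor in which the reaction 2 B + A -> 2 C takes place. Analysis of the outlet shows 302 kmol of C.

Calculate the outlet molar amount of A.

For C: n = n₀ + 2ξ → 302 = 0 + 2ξ, giving ξ = 151 kmol.
Outlet amounts (n = n₀ + ν ξ):
  B: 395 − 2(151) = 93
  A: 216 − 1(151) = 65
  C: 0 + 2(151) = 302

65 kmol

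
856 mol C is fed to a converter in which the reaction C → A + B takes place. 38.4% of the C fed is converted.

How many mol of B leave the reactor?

C reacted = 0.384 × 856 = 328.7 mol; ν_C = −1, so ξ = 328.7/1 = 328.7 mol.
Outlet amounts (n = n₀ + ν ξ):
  C: 856 − 1(328.7) = 527.3
  A: 0 + 1(328.7) = 328.7
  B: 0 + 1(328.7) = 328.7

329 mol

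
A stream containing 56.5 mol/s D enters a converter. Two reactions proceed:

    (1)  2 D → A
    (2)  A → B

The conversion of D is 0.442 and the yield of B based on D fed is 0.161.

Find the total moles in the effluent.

44 mol/s

Conversion of D: D consumed = 2ξ₁ = 0.442 × 56.5 → ξ₁ = 12.49 mol/s.
Yield of B: 1ξ₂ / 56.5 = 0.161 → ξ₂ = 9.097 mol/s.
Outlet amounts (n = n₀ + Σ ν·ξ):
  D: 56.5 − 2(12.49) = 31.53
  A: 0 + 1(12.49) − 1(9.097) = 3.39
  B: 0 + 1(9.097) = 9.097
Total out = 31.53 + 3.39 + 9.097 = 44.01 mol/s.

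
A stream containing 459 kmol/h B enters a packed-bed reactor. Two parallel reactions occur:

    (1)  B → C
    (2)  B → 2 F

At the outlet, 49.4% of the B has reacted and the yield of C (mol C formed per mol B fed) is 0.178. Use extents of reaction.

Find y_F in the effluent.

0.48

Yield of C: 1ξ₁ / 459 = 0.178 → ξ₁ = 81.7 kmol/h.
Conversion of B: 1ξ₁ + 1ξ₂ = 0.494 × 459 = 226.7 → ξ₂ = 145 kmol/h.
Outlet amounts (n = n₀ + Σ ν·ξ):
  B: 459 − 1(81.7) − 1(145) = 232.3
  C: 0 + 1(81.7) = 81.7
  F: 0 + 2(145) = 290.1
Total out = 604 kmol/h; y_F = 290.1 / 604 = 0.4802.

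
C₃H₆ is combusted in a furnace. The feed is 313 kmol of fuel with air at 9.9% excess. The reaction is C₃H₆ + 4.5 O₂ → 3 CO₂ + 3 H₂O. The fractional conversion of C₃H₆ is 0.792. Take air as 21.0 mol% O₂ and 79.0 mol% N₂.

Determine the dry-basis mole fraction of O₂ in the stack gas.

Stoichiometric O₂ = 4.5 × 313 = 1408 kmol; O₂ fed = 1408 × 1.099 = 1548 kmol.
N₂ fed = 1548 × 79/21 = 5823 kmol.
Fuel reacted = 0.792 × 313 → ξ = 247.9 kmol.
Outlet (n = n₀ + ν ξ):
  C₃H₆: 313 − 1(247.9) = 65.1
  O₂: 1548 − 4.5(247.9) = 432.4
  N₂: 5823 (inert)
  CO₂: 0 + 3(247.9) = 743.7
  H₂O: 0 + 3(247.9) = 743.7
Dry total = 7064 kmol; y_O₂ (dry) = 432.4 / 7064 = 0.06121.

0.0612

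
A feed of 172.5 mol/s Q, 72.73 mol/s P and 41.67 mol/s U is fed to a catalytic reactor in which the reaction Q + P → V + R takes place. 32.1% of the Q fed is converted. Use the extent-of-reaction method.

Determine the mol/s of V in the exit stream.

Q reacted = 0.321 × 172.5 = 55.37 mol/s; ν_Q = −1, so ξ = 55.37/1 = 55.37 mol/s.
Outlet amounts (n = n₀ + ν ξ):
  Q: 172.5 − 1(55.37) = 117.1
  P: 72.73 − 1(55.37) = 17.36
  V: 0 + 1(55.37) = 55.37
  R: 0 + 1(55.37) = 55.37
  U: 41.67 (inert)

55.4 mol/s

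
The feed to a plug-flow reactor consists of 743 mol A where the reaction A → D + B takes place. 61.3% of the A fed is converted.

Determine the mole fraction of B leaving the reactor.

0.38

A reacted = 0.613 × 743 = 455.5 mol; ν_A = −1, so ξ = 455.5/1 = 455.5 mol.
Outlet amounts (n = n₀ + ν ξ):
  A: 743 − 1(455.5) = 287.5
  D: 0 + 1(455.5) = 455.5
  B: 0 + 1(455.5) = 455.5
Total out = 1198 mol; y_B = 455.5 / 1198 = 0.38.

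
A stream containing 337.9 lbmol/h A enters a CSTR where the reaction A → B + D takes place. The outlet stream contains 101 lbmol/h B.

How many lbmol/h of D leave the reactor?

For B: n = n₀ + 1ξ → 101 = 0 + 1ξ, giving ξ = 101 lbmol/h.
Outlet amounts (n = n₀ + ν ξ):
  A: 337.9 − 1(101) = 236.9
  B: 0 + 1(101) = 101
  D: 0 + 1(101) = 101

101 lbmol/h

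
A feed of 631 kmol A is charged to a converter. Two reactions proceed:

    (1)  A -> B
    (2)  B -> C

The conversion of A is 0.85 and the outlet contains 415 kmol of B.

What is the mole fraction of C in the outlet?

Conversion of A: A consumed = 1ξ₁ = 0.85 × 631 → ξ₁ = 536.4 kmol.
B balance: n_B = 0 + 1ξ₁ − 1ξ₂ = 415 → ξ₂ = (1·536.4 − 415)/1 = 121.4 kmol.
Outlet amounts (n = n₀ + Σ ν·ξ):
  A: 631 − 1(536.4) = 94.65
  B: 0 + 1(536.4) − 1(121.4) = 415
  C: 0 + 1(121.4) = 121.4
Total out = 631 kmol; y_C = 121.4 / 631 = 0.1923.

0.192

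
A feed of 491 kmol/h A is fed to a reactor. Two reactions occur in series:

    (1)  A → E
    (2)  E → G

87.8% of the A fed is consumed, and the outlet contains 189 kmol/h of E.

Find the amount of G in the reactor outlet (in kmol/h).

242 kmol/h

Conversion of A: A consumed = 1ξ₁ = 0.878 × 491 → ξ₁ = 431.1 kmol/h.
E balance: n_E = 0 + 1ξ₁ − 1ξ₂ = 189 → ξ₂ = (1·431.1 − 189)/1 = 242.1 kmol/h.
Outlet amounts (n = n₀ + Σ ν·ξ):
  A: 491 − 1(431.1) = 59.9
  E: 0 + 1(431.1) − 1(242.1) = 189
  G: 0 + 1(242.1) = 242.1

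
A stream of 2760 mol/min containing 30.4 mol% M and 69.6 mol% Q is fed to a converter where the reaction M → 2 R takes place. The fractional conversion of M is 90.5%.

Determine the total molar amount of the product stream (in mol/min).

M reacted = 0.905 × 839 = 759.3 mol/min; ν_M = −1, so ξ = 759.3/1 = 759.3 mol/min.
Outlet amounts (n = n₀ + ν ξ):
  M: 839 − 1(759.3) = 79.71
  R: 0 + 2(759.3) = 1519
  Q: 1921 (inert)
Total out = 79.71 + 1519 + 1921 = 3519 mol/min.

3520 mol/min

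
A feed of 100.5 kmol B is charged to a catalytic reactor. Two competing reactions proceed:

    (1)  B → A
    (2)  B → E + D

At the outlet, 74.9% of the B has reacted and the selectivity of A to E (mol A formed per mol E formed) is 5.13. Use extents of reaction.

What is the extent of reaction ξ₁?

ξ₁ = 63 kmol

Conversion of B: B consumed = 0.749 × 100.5 = 75.27 kmol = 1ξ₁ + 1ξ₂.
Selectivity: 1ξ₁ / (1ξ₂) = 5.13 → ξ₁ = 5.13 ξ₂.
Substitute: (1·5.13 + 1) ξ₂ = 75.27 → ξ₂ = 12.28 kmol, ξ₁ = 62.99 kmol.
Outlet amounts (n = n₀ + Σ ν·ξ):
  B: 100.5 − 1(62.99) − 1(12.28) = 25.23
  A: 0 + 1(62.99) = 62.99
  E: 0 + 1(12.28) = 12.28
  D: 0 + 1(12.28) = 12.28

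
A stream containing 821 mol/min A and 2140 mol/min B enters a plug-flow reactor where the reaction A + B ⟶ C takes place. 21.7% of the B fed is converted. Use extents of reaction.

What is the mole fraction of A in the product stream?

0.143

B reacted = 0.217 × 2140 = 464.4 mol/min; ν_B = −1, so ξ = 464.4/1 = 464.4 mol/min.
Outlet amounts (n = n₀ + ν ξ):
  A: 821 − 1(464.4) = 356.6
  B: 2140 − 1(464.4) = 1676
  C: 0 + 1(464.4) = 464.4
Total out = 2497 mol/min; y_A = 356.6 / 2497 = 0.1428.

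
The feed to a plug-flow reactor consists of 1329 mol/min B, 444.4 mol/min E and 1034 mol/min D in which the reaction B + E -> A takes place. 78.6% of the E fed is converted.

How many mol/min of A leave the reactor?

E reacted = 0.786 × 444.4 = 349.3 mol/min; ν_E = −1, so ξ = 349.3/1 = 349.3 mol/min.
Outlet amounts (n = n₀ + ν ξ):
  B: 1329 − 1(349.3) = 979.7
  E: 444.4 − 1(349.3) = 95.1
  A: 0 + 1(349.3) = 349.3
  D: 1034 (inert)

349 mol/min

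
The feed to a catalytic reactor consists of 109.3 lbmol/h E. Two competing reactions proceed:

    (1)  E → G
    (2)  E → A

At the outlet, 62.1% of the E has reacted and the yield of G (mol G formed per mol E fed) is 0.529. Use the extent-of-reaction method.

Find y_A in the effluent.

Yield of G: 1ξ₁ / 109.3 = 0.529 → ξ₁ = 57.82 lbmol/h.
Conversion of E: 1ξ₁ + 1ξ₂ = 0.621 × 109.3 = 67.88 → ξ₂ = 10.06 lbmol/h.
Outlet amounts (n = n₀ + Σ ν·ξ):
  E: 109.3 − 1(57.82) − 1(10.06) = 41.42
  G: 0 + 1(57.82) = 57.82
  A: 0 + 1(10.06) = 10.06
Total out = 109.3 lbmol/h; y_A = 10.06 / 109.3 = 0.092.

0.092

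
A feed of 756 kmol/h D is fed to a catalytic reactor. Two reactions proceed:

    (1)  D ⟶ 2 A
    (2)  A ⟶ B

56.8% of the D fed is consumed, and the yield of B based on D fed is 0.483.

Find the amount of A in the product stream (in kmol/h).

494 kmol/h

Conversion of D: D consumed = 1ξ₁ = 0.568 × 756 → ξ₁ = 429.4 kmol/h.
Yield of B: 1ξ₂ / 756 = 0.483 → ξ₂ = 365.1 kmol/h.
Outlet amounts (n = n₀ + Σ ν·ξ):
  D: 756 − 1(429.4) = 326.6
  A: 0 + 2(429.4) − 1(365.1) = 493.7
  B: 0 + 1(365.1) = 365.1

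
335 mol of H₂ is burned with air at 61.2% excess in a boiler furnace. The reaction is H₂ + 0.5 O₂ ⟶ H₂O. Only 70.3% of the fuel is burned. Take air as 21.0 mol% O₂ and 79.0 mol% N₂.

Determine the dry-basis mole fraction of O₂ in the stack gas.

Stoichiometric O₂ = 0.5 × 335 = 167.5 mol; O₂ fed = 167.5 × 1.612 = 270 mol.
N₂ fed = 270 × 79/21 = 1016 mol.
Fuel reacted = 0.703 × 335 → ξ = 235.5 mol.
Outlet (n = n₀ + ν ξ):
  H₂: 335 − 1(235.5) = 99.5
  O₂: 270 − 0.5(235.5) = 152.3
  N₂: 1016 (inert)
  H₂O: 0 + 1(235.5) = 235.5
Dry total = 1268 mol; y_O₂ (dry) = 152.3 / 1268 = 0.1201.

0.12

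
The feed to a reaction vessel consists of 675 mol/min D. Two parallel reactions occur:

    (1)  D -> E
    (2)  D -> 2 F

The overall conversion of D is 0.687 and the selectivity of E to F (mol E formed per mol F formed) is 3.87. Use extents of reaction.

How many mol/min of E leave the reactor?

411 mol/min

Conversion of D: D consumed = 0.687 × 675 = 463.7 mol/min = 1ξ₁ + 1ξ₂.
Selectivity: 1ξ₁ / (2ξ₂) = 3.87 → ξ₁ = 7.74 ξ₂.
Substitute: (1·7.74 + 1) ξ₂ = 463.7 → ξ₂ = 53.06 mol/min, ξ₁ = 410.7 mol/min.
Outlet amounts (n = n₀ + Σ ν·ξ):
  D: 675 − 1(410.7) − 1(53.06) = 211.3
  E: 0 + 1(410.7) = 410.7
  F: 0 + 2(53.06) = 106.1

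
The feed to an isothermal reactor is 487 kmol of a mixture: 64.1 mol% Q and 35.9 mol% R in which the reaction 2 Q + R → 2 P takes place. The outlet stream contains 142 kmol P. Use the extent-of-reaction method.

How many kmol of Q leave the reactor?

170 kmol

For P: n = n₀ + 2ξ → 142 = 0 + 2ξ, giving ξ = 71 kmol.
Outlet amounts (n = n₀ + ν ξ):
  Q: 312.2 − 2(71) = 170.2
  R: 174.8 − 1(71) = 103.8
  P: 0 + 2(71) = 142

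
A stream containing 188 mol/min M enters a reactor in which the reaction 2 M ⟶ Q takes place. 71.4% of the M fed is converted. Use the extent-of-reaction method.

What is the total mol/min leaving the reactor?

121 mol/min

M reacted = 0.714 × 188 = 134.2 mol/min; ν_M = −2, so ξ = 134.2/2 = 67.12 mol/min.
Outlet amounts (n = n₀ + ν ξ):
  M: 188 − 2(67.12) = 53.77
  Q: 0 + 1(67.12) = 67.12
Total out = 53.77 + 67.12 = 120.9 mol/min.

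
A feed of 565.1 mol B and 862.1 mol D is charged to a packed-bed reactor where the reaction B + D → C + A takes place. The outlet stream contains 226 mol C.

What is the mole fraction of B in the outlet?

For C: n = n₀ + 1ξ → 226 = 0 + 1ξ, giving ξ = 226 mol.
Outlet amounts (n = n₀ + ν ξ):
  B: 565.1 − 1(226) = 339.1
  D: 862.1 − 1(226) = 636.1
  C: 0 + 1(226) = 226
  A: 0 + 1(226) = 226
Total out = 1427 mol; y_B = 339.1 / 1427 = 0.2376.

0.238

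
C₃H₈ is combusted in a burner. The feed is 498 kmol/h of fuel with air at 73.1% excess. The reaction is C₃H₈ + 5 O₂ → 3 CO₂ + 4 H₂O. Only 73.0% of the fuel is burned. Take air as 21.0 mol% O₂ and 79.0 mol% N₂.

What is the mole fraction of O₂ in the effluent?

Stoichiometric O₂ = 5 × 498 = 2490 kmol/h; O₂ fed = 2490 × 1.731 = 4310 kmol/h.
N₂ fed = 4310 × 79/21 = 16210 kmol/h.
Fuel reacted = 0.73 × 498 → ξ = 363.5 kmol/h.
Outlet (n = n₀ + ν ξ):
  C₃H₈: 498 − 1(363.5) = 134.5
  O₂: 4310 − 5(363.5) = 2492
  N₂: 16210 (inert)
  CO₂: 0 + 3(363.5) = 1091
  H₂O: 0 + 4(363.5) = 1454
Total out = 21390 kmol/h; y_O₂ = 2492 / 21390 = 0.1165.

0.117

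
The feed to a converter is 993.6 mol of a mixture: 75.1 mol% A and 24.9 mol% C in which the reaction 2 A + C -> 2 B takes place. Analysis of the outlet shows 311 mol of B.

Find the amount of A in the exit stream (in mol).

For B: n = n₀ + 2ξ → 311 = 0 + 2ξ, giving ξ = 155.5 mol.
Outlet amounts (n = n₀ + ν ξ):
  A: 746.2 − 2(155.5) = 435.2
  C: 247.4 − 1(155.5) = 91.91
  B: 0 + 2(155.5) = 311

435 mol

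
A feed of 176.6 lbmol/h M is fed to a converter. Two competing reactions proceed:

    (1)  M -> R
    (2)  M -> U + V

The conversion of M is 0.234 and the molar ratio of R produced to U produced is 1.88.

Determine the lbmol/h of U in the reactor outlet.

Conversion of M: M consumed = 0.234 × 176.6 = 41.32 lbmol/h = 1ξ₁ + 1ξ₂.
Selectivity: 1ξ₁ / (1ξ₂) = 1.88 → ξ₁ = 1.88 ξ₂.
Substitute: (1·1.88 + 1) ξ₂ = 41.32 → ξ₂ = 14.35 lbmol/h, ξ₁ = 26.98 lbmol/h.
Outlet amounts (n = n₀ + Σ ν·ξ):
  M: 176.6 − 1(26.98) − 1(14.35) = 135.3
  R: 0 + 1(26.98) = 26.98
  U: 0 + 1(14.35) = 14.35
  V: 0 + 1(14.35) = 14.35

14.3 lbmol/h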